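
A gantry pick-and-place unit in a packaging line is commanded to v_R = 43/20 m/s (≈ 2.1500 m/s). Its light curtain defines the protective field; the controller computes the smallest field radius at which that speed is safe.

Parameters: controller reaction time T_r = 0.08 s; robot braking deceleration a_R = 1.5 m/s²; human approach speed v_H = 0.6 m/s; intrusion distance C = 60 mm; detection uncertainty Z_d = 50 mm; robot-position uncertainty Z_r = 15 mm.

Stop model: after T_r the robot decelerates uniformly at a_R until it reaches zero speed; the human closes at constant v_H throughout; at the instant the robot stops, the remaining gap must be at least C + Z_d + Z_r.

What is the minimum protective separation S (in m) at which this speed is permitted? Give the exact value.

S_min = 659/240 m = 2.7458 m

stop time T_s = (43/20)/(3/2) = 1.4333 s
robot in T_r: 2.1500·0.0800 = 0.1720 m
robot under decel: 2.1500²/(2·1.5000) = 1.5408 m
person approaches 0.6000·(0.0800+1.4333) = 0.9080 m
C+Z_d+Z_r = 0.0600+0.0500+0.0150 = 0.1250 m
S_min ≈ 0.1720+1.5408+0.9080+0.1250  ⇒  S_min = 659/240 m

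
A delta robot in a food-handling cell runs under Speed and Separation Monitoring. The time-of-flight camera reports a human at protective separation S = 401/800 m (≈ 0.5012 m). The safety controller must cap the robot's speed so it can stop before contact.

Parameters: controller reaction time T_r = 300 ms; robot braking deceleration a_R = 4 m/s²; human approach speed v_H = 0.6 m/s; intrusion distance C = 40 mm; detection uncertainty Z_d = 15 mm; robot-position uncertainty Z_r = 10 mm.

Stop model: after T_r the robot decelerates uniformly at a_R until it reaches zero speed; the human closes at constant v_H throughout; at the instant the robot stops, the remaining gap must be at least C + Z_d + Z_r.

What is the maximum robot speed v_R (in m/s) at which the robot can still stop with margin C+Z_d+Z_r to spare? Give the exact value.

v_R_max = 1/2 m/s = 0.5000 m/s

quadratic (1/8)·v² + (9/20)·v + (-41/160) = 0
  disc = (9/20)² − 4·(1/8)·(-41/160) = 529/1600 ; √disc = 23/40
  v_R = (−(9/20) + 23/40) / (2·(1/8)) = 1/2 m/s
check:
T_s = v_R/a_R = (1/2)/4 = 0.1250 s
robot in T_r: 0.5000·0.3000 = 0.1500 m
braking distance = 0.5000²/(2·4.0000) = 0.0312 m
person approaches 0.6000·(0.3000+0.1250) = 0.2550 m
residual clearance needed = 0.0400+0.0150+0.0100 = 0.0650 m
sum ≈ 0.1500+0.0312+0.2550+0.0650 ≈ 0.5012 m = S ✓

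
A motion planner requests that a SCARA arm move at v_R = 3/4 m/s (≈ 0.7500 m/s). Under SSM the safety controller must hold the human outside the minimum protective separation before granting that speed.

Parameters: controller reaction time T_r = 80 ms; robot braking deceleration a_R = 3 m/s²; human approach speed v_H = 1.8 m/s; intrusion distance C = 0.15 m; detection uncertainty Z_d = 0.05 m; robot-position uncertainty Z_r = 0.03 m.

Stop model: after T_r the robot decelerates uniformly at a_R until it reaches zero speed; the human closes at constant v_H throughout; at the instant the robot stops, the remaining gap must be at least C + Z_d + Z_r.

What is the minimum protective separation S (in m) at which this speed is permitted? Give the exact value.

S_min = 3911/4000 m = 0.9778 m

T_s = v_R/a_R = (3/4)/3 = 0.2500 s
robot in T_r: 0.7500·0.0800 = 0.0600 m
braking distance = 0.7500²/(2·3.0000) = 0.0938 m
human closes 1.8000·0.3300 = 0.5940 m
margins: 0.1500+0.0500+0.0300 = 0.2300 m
S_min ≈ 0.0600+0.0938+0.5940+0.2300  ⇒  S_min = 3911/4000 m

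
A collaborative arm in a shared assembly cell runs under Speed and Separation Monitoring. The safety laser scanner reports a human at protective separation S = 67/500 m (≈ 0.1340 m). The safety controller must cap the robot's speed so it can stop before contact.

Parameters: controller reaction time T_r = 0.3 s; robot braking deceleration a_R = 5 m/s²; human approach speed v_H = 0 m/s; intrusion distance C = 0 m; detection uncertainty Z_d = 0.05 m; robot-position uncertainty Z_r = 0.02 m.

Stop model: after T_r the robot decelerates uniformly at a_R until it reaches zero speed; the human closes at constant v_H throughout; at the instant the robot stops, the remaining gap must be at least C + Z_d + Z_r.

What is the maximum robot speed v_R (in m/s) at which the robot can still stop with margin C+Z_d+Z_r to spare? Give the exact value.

quadratic (1/10)·v² + (3/10)·v + (-8/125) = 0
  disc = (3/10)² − 4·(1/10)·(-8/125) = 289/2500 ; √disc = 17/50
  v_R = (−(3/10) + 17/50) / (2·(1/10)) = 1/5 m/s
check:
T_s = v_R/a_R = (1/5)/5 = 0.0400 s
reaction-phase robot travel = 0.2000·0.3000 = 0.0600 m
robot covers 0.2000·0.0400 − ½·5.0000·0.0400² = 0.0040 m while stopping
human over T_r+T_s: 0.0000·(0.3000+0.0400) = 0.0000 m
margins: 0.0000+0.0500+0.0200 = 0.0700 m
sum ≈ 0.0600+0.0040+0.0000+0.0700 ≈ 0.1340 m = S ✓

v_R_max = 1/5 m/s = 0.2000 m/s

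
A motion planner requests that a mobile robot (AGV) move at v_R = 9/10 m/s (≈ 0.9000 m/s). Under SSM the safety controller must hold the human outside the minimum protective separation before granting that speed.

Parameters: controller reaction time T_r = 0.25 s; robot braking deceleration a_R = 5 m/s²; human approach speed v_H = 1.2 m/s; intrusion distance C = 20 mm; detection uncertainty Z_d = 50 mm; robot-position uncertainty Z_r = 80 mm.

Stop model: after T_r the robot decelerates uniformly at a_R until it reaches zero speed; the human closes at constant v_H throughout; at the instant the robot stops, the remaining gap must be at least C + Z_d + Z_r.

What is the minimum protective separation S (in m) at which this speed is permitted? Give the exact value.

stop time T_s = (9/10)/5 = 0.1800 s
robot covers v_R·T_r = 0.9000·0.2500 = 0.2250 m before braking
braking distance = 0.9000²/(2·5.0000) = 0.0810 m
human closes 1.2000·0.4300 = 0.5160 m
C+Z_d+Z_r = 0.0200+0.0500+0.0800 = 0.1500 m
S_min ≈ 0.2250+0.0810+0.5160+0.1500  ⇒  S_min = 243/250 m

S_min = 243/250 m = 0.9720 m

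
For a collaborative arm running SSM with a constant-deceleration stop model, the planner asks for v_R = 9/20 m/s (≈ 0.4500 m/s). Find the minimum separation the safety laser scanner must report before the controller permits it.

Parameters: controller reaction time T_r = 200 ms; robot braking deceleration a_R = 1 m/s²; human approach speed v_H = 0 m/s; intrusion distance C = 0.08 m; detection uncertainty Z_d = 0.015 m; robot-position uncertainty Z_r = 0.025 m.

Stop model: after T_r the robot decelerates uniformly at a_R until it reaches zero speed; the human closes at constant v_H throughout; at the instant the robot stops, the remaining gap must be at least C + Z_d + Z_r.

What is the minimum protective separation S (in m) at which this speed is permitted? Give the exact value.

S_min = 249/800 m = 0.3113 m

T_s = v_R/a_R = (9/20)/1 = 0.4500 s
reaction-phase robot travel = 0.4500·0.2000 = 0.0900 m
braking distance = 0.4500²/(2·1.0000) = 0.1013 m
person approaches 0.0000·(0.2000+0.4500) = 0.0000 m
residual clearance needed = 0.0800+0.0150+0.0250 = 0.1200 m
S_min ≈ 0.0900+0.1013+0.0000+0.1200  ⇒  S_min = 249/800 m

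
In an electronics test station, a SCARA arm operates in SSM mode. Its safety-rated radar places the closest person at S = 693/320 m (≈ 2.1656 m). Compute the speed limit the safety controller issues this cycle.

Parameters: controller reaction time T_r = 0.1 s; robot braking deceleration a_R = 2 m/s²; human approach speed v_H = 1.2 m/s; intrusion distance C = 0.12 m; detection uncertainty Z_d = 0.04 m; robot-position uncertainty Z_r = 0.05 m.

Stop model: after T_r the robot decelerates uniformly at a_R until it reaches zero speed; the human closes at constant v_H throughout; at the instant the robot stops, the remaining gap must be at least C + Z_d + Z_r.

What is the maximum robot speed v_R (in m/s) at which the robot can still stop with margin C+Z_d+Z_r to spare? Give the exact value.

quadratic (1/4)·v² + (7/10)·v + (-2937/1600) = 0
  disc = (7/10)² − 4·(1/4)·(-2937/1600) = 3721/1600 ; √disc = 61/40
  v_R = (−(7/10) + 61/40) / (2·(1/4)) = 33/20 m/s
check:
stop time T_s = (33/20)/2 = 0.8250 s
robot in T_r: 1.6500·0.1000 = 0.1650 m
robot covers 1.6500·0.8250 − ½·2.0000·0.8250² = 0.6806 m while stopping
human closes 1.2000·0.9250 = 1.1100 m
margins: 0.1200+0.0400+0.0500 = 0.2100 m
sum ≈ 0.1650+0.6806+1.1100+0.2100 ≈ 2.1656 m = S ✓

v_R_max = 33/20 m/s = 1.6500 m/s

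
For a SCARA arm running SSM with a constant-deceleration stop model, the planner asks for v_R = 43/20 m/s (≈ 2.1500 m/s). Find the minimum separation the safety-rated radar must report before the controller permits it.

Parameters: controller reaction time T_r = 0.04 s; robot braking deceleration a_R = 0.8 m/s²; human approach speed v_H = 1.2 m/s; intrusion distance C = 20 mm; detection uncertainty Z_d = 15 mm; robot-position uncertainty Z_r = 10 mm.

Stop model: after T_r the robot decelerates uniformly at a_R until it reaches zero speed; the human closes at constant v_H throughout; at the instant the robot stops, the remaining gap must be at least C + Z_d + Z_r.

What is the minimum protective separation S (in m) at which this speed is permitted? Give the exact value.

stop time T_s = (43/20)/(4/5) = 2.6875 s
robot in T_r: 2.1500·0.0400 = 0.0860 m
robot covers 2.1500·2.6875 − ½·0.8000·2.6875² = 2.8891 m while stopping
human closes 1.2000·2.7275 = 3.2730 m
residual clearance needed = 0.0200+0.0150+0.0100 = 0.0450 m
S_min ≈ 0.0860+2.8891+3.2730+0.0450  ⇒  S_min = 100689/16000 m

S_min = 100689/16000 m = 6.2931 m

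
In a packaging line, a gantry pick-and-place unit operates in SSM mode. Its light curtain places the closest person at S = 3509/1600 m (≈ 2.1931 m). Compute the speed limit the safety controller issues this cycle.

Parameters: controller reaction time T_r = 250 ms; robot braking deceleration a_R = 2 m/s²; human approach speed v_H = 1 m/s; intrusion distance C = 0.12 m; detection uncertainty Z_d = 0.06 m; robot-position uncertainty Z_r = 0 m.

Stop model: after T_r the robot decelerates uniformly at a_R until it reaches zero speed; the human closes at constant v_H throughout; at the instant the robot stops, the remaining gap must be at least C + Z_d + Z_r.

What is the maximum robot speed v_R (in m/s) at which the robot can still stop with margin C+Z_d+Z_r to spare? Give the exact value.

at the boundary: (1/4)·v² + (3/4)·v + (-2821/1600) = 0
  disc = (3/4)² − 4·(1/4)·(-2821/1600) = 3721/1600 ; √disc = 61/40
  v_R = (−(3/4) + 61/40) / (2·(1/4)) = 31/20 m/s
check:
braking lasts T_s = (31/20)/2 = 0.7750 s
reaction-phase robot travel = 1.5500·0.2500 = 0.3875 m
robot under decel: 1.5500²/(2·2.0000) = 0.6006 m
human over T_r+T_s: 1.0000·(0.2500+0.7750) = 1.0250 m
residual clearance needed = 0.1200+0.0600+0.0000 = 0.1800 m
sum ≈ 0.3875+0.6006+1.0250+0.1800 ≈ 2.1931 m = S ✓

v_R_max = 31/20 m/s = 1.5500 m/s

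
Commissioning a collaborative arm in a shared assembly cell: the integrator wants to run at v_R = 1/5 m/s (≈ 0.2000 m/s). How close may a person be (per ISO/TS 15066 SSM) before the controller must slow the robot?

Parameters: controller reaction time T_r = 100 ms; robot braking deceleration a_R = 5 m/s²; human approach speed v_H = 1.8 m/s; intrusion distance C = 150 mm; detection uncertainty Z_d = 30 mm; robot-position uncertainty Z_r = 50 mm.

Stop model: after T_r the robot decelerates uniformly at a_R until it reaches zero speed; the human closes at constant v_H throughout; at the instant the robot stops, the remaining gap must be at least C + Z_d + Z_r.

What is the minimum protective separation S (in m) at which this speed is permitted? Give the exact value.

braking lasts T_s = (1/5)/5 = 0.0400 s
robot in T_r: 0.2000·0.1000 = 0.0200 m
robot under decel: 0.2000²/(2·5.0000) = 0.0040 m
human over T_r+T_s: 1.8000·(0.1000+0.0400) = 0.2520 m
residual clearance needed = 0.1500+0.0300+0.0500 = 0.2300 m
S_min ≈ 0.0200+0.0040+0.2520+0.2300  ⇒  S_min = 253/500 m

S_min = 253/500 m = 0.5060 m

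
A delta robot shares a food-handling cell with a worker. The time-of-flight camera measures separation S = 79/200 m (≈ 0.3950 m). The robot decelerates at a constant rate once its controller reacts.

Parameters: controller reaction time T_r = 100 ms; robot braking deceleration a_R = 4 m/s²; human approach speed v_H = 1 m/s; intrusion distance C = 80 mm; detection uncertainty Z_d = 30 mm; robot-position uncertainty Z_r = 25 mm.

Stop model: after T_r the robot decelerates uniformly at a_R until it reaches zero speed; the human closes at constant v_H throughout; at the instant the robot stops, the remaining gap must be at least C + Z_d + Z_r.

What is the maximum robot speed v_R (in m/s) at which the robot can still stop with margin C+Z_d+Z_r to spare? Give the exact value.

v_R_max = 2/5 m/s = 0.4000 m/s

at the boundary: (1/8)·v² + (7/20)·v + (-4/25) = 0
  disc = (7/20)² − 4·(1/8)·(-4/25) = 81/400 ; √disc = 9/20
  v_R = (−(7/20) + 9/20) / (2·(1/8)) = 2/5 m/s
check:
stop time T_s = (2/5)/4 = 0.1000 s
robot in T_r: 0.4000·0.1000 = 0.0400 m
robot under decel: 0.4000²/(2·4.0000) = 0.0200 m
human closes 1.0000·0.2000 = 0.2000 m
C+Z_d+Z_r = 0.0800+0.0300+0.0250 = 0.1350 m
sum ≈ 0.0400+0.0200+0.2000+0.1350 ≈ 0.3950 m = S ✓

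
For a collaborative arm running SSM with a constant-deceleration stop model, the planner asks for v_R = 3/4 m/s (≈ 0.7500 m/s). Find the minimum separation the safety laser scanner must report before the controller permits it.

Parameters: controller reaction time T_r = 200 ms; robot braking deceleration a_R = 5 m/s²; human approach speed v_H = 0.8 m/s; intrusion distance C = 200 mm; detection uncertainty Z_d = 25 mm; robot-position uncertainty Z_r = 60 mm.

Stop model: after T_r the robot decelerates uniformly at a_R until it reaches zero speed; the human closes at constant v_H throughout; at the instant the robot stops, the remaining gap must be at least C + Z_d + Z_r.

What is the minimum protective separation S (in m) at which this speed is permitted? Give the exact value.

S_min = 617/800 m = 0.7712 m

braking lasts T_s = (3/4)/5 = 0.1500 s
robot covers v_R·T_r = 0.7500·0.2000 = 0.1500 m before braking
robot under decel: 0.7500²/(2·5.0000) = 0.0563 m
human over T_r+T_s: 0.8000·(0.2000+0.1500) = 0.2800 m
margins: 0.2000+0.0250+0.0600 = 0.2850 m
S_min ≈ 0.1500+0.0563+0.2800+0.2850  ⇒  S_min = 617/800 m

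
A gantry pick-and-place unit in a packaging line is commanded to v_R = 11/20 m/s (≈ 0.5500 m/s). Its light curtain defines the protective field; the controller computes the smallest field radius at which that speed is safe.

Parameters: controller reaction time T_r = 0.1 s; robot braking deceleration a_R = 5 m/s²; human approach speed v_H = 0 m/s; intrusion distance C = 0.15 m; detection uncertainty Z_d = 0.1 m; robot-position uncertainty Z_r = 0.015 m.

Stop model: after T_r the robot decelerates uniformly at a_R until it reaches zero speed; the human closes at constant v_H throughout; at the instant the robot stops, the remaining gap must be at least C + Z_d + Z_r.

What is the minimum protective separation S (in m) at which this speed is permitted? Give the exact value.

S_min = 1401/4000 m = 0.3503 m

stop time T_s = (11/20)/5 = 0.1100 s
robot covers v_R·T_r = 0.5500·0.1000 = 0.0550 m before braking
braking distance = 0.5500²/(2·5.0000) = 0.0302 m
human closes 0.0000·0.2100 = 0.0000 m
margins: 0.1500+0.1000+0.0150 = 0.2650 m
S_min ≈ 0.0550+0.0302+0.0000+0.2650  ⇒  S_min = 1401/4000 m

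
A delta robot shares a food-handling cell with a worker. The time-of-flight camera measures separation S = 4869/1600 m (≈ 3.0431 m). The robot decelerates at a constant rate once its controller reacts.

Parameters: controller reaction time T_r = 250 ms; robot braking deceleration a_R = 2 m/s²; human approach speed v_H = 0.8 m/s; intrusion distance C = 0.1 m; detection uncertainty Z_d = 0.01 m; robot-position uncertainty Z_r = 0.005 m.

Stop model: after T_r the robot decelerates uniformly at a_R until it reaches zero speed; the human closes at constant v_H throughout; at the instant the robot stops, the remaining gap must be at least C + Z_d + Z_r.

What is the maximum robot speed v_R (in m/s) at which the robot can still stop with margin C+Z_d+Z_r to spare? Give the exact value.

v_R_max = 9/4 m/s = 2.2500 m/s

quadratic (1/4)·v² + (13/20)·v + (-873/320) = 0
  disc = (13/20)² − 4·(1/4)·(-873/320) = 5041/1600 ; √disc = 71/40
  v_R = (−(13/20) + 71/40) / (2·(1/4)) = 9/4 m/s
check:
braking lasts T_s = (9/4)/2 = 1.1250 s
robot in T_r: 2.2500·0.2500 = 0.5625 m
robot covers 2.2500·1.1250 − ½·2.0000·1.1250² = 1.2656 m while stopping
person approaches 0.8000·(0.2500+1.1250) = 1.1000 m
margins: 0.1000+0.0100+0.0050 = 0.1150 m
sum ≈ 0.5625+1.2656+1.1000+0.1150 ≈ 3.0431 m = S ✓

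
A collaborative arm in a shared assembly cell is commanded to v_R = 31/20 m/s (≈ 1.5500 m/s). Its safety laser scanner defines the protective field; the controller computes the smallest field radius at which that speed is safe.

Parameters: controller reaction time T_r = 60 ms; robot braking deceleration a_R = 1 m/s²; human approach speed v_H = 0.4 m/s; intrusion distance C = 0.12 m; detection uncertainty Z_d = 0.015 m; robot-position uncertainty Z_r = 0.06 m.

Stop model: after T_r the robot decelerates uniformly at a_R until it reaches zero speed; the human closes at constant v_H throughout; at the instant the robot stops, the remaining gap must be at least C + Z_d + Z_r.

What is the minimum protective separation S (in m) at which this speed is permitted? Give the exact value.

S_min = 8533/4000 m = 2.1332 m

T_s = v_R/a_R = (31/20)/1 = 1.5500 s
robot covers v_R·T_r = 1.5500·0.0600 = 0.0930 m before braking
robot covers 1.5500·1.5500 − ½·1.0000·1.5500² = 1.2012 m while stopping
human closes 0.4000·1.6100 = 0.6440 m
margins: 0.1200+0.0150+0.0600 = 0.1950 m
S_min ≈ 0.0930+1.2012+0.6440+0.1950  ⇒  S_min = 8533/4000 m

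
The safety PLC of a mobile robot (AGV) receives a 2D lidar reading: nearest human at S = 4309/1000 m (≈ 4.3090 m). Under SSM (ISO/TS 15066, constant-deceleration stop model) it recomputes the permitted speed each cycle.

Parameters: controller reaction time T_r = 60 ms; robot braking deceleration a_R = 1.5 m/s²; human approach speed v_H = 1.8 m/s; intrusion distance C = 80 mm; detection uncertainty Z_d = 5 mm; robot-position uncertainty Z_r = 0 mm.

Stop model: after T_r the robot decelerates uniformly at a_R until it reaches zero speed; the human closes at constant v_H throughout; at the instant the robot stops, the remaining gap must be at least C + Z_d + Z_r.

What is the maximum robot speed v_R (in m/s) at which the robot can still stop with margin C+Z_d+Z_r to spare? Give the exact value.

v_R_max = 21/10 m/s = 2.1000 m/s

collect terms ⇒ (1/3)·v_R² + (63/50)·v_R + (-1029/250) = 0
  disc = (63/50)² − 4·(1/3)·(-1029/250) = 17689/2500 ; √disc = 133/50
  v_R = (−(63/50) + 133/50) / (2·(1/3)) = 21/10 m/s
check:
T_s = v_R/a_R = (21/10)/(3/2) = 1.4000 s
robot in T_r: 2.1000·0.0600 = 0.1260 m
braking distance = 2.1000²/(2·1.5000) = 1.4700 m
person approaches 1.8000·(0.0600+1.4000) = 2.6280 m
residual clearance needed = 0.0800+0.0050+0.0000 = 0.0850 m
sum ≈ 0.1260+1.4700+2.6280+0.0850 ≈ 4.3090 m = S ✓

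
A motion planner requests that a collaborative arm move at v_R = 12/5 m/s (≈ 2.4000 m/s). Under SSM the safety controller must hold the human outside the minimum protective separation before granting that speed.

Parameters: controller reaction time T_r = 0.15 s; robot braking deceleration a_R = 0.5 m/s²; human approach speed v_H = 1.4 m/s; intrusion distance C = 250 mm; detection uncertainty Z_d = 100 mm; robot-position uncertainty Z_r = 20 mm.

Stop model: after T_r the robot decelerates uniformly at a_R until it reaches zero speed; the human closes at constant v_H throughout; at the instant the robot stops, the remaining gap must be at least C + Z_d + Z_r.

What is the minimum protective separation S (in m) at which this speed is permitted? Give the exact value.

T_s = v_R/a_R = (12/5)/(1/2) = 4.8000 s
robot covers v_R·T_r = 2.4000·0.1500 = 0.3600 m before braking
robot under decel: 2.4000²/(2·0.5000) = 5.7600 m
human over T_r+T_s: 1.4000·(0.1500+4.8000) = 6.9300 m
C+Z_d+Z_r = 0.2500+0.1000+0.0200 = 0.3700 m
S_min ≈ 0.3600+5.7600+6.9300+0.3700  ⇒  S_min = 671/50 m

S_min = 671/50 m = 13.4200 m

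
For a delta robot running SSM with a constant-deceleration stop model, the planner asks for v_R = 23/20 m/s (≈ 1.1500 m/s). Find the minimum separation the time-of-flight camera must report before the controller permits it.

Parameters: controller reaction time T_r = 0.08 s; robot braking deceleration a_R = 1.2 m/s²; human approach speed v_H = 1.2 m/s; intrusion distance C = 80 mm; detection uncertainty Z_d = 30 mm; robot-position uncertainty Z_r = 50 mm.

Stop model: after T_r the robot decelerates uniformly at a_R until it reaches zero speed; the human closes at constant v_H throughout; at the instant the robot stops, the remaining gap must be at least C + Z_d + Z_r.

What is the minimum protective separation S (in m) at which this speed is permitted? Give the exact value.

stop time T_s = (23/20)/(6/5) = 0.9583 s
robot in T_r: 1.1500·0.0800 = 0.0920 m
robot covers 1.1500·0.9583 − ½·1.2000·0.9583² = 0.5510 m while stopping
human over T_r+T_s: 1.2000·(0.0800+0.9583) = 1.2460 m
margins: 0.0800+0.0300+0.0500 = 0.1600 m
S_min ≈ 0.0920+0.5510+1.2460+0.1600  ⇒  S_min = 49177/24000 m

S_min = 49177/24000 m = 2.0490 m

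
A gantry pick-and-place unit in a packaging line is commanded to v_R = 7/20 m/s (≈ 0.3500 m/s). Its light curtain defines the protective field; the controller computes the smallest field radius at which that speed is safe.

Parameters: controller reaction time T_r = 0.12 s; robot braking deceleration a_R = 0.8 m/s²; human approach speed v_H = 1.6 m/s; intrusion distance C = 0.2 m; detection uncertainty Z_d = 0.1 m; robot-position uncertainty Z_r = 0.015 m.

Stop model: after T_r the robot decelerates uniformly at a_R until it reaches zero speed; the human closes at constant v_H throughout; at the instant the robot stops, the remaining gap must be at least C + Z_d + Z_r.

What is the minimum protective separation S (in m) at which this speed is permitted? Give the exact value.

T_s = v_R/a_R = (7/20)/(4/5) = 0.4375 s
reaction-phase robot travel = 0.3500·0.1200 = 0.0420 m
robot under decel: 0.3500²/(2·0.8000) = 0.0766 m
human over T_r+T_s: 1.6000·(0.1200+0.4375) = 0.8920 m
C+Z_d+Z_r = 0.2000+0.1000+0.0150 = 0.3150 m
S_min ≈ 0.0420+0.0766+0.8920+0.3150  ⇒  S_min = 21209/16000 m

S_min = 21209/16000 m = 1.3256 m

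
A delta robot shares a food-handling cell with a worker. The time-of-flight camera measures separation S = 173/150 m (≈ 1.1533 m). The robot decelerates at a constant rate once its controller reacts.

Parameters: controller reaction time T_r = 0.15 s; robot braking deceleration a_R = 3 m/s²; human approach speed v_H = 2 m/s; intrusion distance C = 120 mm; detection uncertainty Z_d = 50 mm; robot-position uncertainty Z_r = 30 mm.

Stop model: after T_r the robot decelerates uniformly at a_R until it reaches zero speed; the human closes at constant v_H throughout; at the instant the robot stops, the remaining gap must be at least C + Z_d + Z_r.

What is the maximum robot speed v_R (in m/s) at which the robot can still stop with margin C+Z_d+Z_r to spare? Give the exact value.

quadratic (1/6)·v² + (49/60)·v + (-49/75) = 0
  disc = (49/60)² − 4·(1/6)·(-49/75) = 441/400 ; √disc = 21/20
  v_R = (−(49/60) + 21/20) / (2·(1/6)) = 7/10 m/s
check:
braking lasts T_s = (7/10)/3 = 0.2333 s
reaction-phase robot travel = 0.7000·0.1500 = 0.1050 m
robot covers 0.7000·0.2333 − ½·3.0000·0.2333² = 0.0817 m while stopping
human over T_r+T_s: 2.0000·(0.1500+0.2333) = 0.7667 m
margins: 0.1200+0.0500+0.0300 = 0.2000 m
sum ≈ 0.1050+0.0817+0.7667+0.2000 ≈ 1.1533 m = S ✓

v_R_max = 7/10 m/s = 0.7000 m/s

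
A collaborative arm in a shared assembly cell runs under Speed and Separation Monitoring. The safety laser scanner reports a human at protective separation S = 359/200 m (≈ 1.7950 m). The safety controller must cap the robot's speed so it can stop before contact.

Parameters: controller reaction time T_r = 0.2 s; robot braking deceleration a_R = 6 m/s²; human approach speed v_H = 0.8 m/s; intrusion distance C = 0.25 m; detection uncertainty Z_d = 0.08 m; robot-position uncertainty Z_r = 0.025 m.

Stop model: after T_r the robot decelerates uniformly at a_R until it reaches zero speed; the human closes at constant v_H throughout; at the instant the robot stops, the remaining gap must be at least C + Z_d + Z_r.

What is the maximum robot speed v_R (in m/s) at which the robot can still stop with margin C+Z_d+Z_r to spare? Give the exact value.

v_R_max = 12/5 m/s = 2.4000 m/s

collect terms ⇒ (1/12)·v_R² + (1/3)·v_R + (-32/25) = 0
  disc = (1/3)² − 4·(1/12)·(-32/25) = 121/225 ; √disc = 11/15
  v_R = (−(1/3) + 11/15) / (2·(1/12)) = 12/5 m/s
check:
braking lasts T_s = (12/5)/6 = 0.4000 s
reaction-phase robot travel = 2.4000·0.2000 = 0.4800 m
braking distance = 2.4000²/(2·6.0000) = 0.4800 m
person approaches 0.8000·(0.2000+0.4000) = 0.4800 m
residual clearance needed = 0.2500+0.0800+0.0250 = 0.3550 m
sum ≈ 0.4800+0.4800+0.4800+0.3550 ≈ 1.7950 m = S ✓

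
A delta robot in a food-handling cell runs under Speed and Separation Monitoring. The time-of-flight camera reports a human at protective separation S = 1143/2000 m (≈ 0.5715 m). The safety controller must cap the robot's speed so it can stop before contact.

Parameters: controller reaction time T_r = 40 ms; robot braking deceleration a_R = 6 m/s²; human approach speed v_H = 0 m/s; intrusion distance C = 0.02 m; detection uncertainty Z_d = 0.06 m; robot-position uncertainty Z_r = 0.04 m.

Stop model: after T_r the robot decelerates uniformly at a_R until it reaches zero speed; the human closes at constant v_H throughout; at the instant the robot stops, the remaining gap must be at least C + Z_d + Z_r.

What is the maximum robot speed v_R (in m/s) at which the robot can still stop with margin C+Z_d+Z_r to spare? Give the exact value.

collect terms ⇒ (1/12)·v_R² + (1/25)·v_R + (-903/2000) = 0
  disc = (1/25)² − 4·(1/12)·(-903/2000) = 1521/10000 ; √disc = 39/100
  v_R = (−(1/25) + 39/100) / (2·(1/12)) = 21/10 m/s
check:
T_s = v_R/a_R = (21/10)/6 = 0.3500 s
robot covers v_R·T_r = 2.1000·0.0400 = 0.0840 m before braking
braking distance = 2.1000²/(2·6.0000) = 0.3675 m
person approaches 0.0000·(0.0400+0.3500) = 0.0000 m
residual clearance needed = 0.0200+0.0600+0.0400 = 0.1200 m
sum ≈ 0.0840+0.3675+0.0000+0.1200 ≈ 0.5715 m = S ✓

v_R_max = 21/10 m/s = 2.1000 m/s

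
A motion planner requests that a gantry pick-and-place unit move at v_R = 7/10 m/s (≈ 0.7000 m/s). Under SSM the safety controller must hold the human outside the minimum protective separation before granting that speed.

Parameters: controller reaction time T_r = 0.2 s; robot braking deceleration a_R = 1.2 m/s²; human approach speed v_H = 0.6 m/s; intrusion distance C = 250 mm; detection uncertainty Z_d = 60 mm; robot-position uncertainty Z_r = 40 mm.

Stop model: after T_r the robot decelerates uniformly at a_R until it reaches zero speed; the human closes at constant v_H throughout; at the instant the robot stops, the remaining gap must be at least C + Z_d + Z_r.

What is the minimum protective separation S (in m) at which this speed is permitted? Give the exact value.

S_min = 1397/1200 m = 1.1642 m

stop time T_s = (7/10)/(6/5) = 0.5833 s
robot in T_r: 0.7000·0.2000 = 0.1400 m
robot covers 0.7000·0.5833 − ½·1.2000·0.5833² = 0.2042 m while stopping
human closes 0.6000·0.7833 = 0.4700 m
margins: 0.2500+0.0600+0.0400 = 0.3500 m
S_min ≈ 0.1400+0.2042+0.4700+0.3500  ⇒  S_min = 1397/1200 m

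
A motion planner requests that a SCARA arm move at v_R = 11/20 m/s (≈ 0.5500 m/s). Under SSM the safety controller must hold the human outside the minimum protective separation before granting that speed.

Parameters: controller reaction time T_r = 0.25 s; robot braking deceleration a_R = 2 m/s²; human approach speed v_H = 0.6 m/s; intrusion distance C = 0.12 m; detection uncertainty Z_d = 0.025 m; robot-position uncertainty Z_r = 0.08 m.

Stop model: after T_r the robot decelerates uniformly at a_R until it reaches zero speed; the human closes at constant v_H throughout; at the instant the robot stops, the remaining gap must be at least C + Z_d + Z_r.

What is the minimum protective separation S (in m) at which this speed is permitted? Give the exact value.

braking lasts T_s = (11/20)/2 = 0.2750 s
robot covers v_R·T_r = 0.5500·0.2500 = 0.1375 m before braking
braking distance = 0.5500²/(2·2.0000) = 0.0756 m
human over T_r+T_s: 0.6000·(0.2500+0.2750) = 0.3150 m
residual clearance needed = 0.1200+0.0250+0.0800 = 0.2250 m
S_min ≈ 0.1375+0.0756+0.3150+0.2250  ⇒  S_min = 241/320 m

S_min = 241/320 m = 0.7531 m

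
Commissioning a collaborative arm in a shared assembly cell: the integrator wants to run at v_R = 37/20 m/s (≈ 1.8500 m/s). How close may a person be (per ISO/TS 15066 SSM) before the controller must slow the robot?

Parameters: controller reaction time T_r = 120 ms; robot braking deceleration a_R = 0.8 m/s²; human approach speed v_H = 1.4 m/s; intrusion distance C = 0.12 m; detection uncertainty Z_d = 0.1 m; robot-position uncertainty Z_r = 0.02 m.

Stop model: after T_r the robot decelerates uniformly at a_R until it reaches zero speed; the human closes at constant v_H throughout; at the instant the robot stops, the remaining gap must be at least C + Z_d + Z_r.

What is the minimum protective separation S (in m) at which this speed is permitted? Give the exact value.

S_min = 19221/3200 m = 6.0066 m

braking lasts T_s = (37/20)/(4/5) = 2.3125 s
robot in T_r: 1.8500·0.1200 = 0.2220 m
robot covers 1.8500·2.3125 − ½·0.8000·2.3125² = 2.1391 m while stopping
person approaches 1.4000·(0.1200+2.3125) = 3.4055 m
residual clearance needed = 0.1200+0.1000+0.0200 = 0.2400 m
S_min ≈ 0.2220+2.1391+3.4055+0.2400  ⇒  S_min = 19221/3200 m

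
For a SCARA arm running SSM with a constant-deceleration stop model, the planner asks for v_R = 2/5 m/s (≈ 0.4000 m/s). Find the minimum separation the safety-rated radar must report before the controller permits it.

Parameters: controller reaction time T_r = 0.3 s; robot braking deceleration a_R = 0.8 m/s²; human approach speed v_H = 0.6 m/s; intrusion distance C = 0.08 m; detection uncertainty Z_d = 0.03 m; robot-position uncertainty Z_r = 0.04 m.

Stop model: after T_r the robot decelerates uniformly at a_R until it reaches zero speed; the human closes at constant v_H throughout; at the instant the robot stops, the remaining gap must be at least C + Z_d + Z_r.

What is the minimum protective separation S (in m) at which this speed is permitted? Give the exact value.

braking lasts T_s = (2/5)/(4/5) = 0.5000 s
robot in T_r: 0.4000·0.3000 = 0.1200 m
braking distance = 0.4000²/(2·0.8000) = 0.1000 m
human over T_r+T_s: 0.6000·(0.3000+0.5000) = 0.4800 m
C+Z_d+Z_r = 0.0800+0.0300+0.0400 = 0.1500 m
S_min ≈ 0.1200+0.1000+0.4800+0.1500  ⇒  S_min = 17/20 m

S_min = 17/20 m = 0.8500 m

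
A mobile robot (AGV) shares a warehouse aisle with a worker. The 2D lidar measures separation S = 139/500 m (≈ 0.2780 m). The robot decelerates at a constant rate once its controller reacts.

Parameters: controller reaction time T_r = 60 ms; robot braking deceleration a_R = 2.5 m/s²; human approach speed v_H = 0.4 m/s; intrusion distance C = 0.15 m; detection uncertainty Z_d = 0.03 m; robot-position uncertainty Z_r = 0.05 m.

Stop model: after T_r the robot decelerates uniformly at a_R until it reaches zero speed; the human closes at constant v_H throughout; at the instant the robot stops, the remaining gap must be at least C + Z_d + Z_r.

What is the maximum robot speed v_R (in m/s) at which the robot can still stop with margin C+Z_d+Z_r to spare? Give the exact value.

collect terms ⇒ (1/5)·v_R² + (11/50)·v_R + (-3/125) = 0
  disc = (11/50)² − 4·(1/5)·(-3/125) = 169/2500 ; √disc = 13/50
  v_R = (−(11/50) + 13/50) / (2·(1/5)) = 1/10 m/s
check:
braking lasts T_s = (1/10)/(5/2) = 0.0400 s
robot covers v_R·T_r = 0.1000·0.0600 = 0.0060 m before braking
braking distance = 0.1000²/(2·2.5000) = 0.0020 m
person approaches 0.4000·(0.0600+0.0400) = 0.0400 m
C+Z_d+Z_r = 0.1500+0.0300+0.0500 = 0.2300 m
sum ≈ 0.0060+0.0020+0.0400+0.2300 ≈ 0.2780 m = S ✓

v_R_max = 1/10 m/s = 0.1000 m/s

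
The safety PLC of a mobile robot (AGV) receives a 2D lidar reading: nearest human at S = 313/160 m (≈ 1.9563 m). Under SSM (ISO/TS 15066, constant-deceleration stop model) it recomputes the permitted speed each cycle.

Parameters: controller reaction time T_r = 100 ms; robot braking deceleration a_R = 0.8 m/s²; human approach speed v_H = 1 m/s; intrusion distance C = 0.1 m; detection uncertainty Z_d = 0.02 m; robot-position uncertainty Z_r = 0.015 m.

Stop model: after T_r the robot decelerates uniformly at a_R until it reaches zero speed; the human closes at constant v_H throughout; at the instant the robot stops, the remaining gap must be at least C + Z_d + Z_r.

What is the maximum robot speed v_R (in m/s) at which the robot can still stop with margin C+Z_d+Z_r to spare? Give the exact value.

v_R_max = 9/10 m/s = 0.9000 m/s

quadratic (5/8)·v² + (27/20)·v + (-1377/800) = 0
  disc = (27/20)² − 4·(5/8)·(-1377/800) = 9801/1600 ; √disc = 99/40
  v_R = (−(27/20) + 99/40) / (2·(5/8)) = 9/10 m/s
check:
braking lasts T_s = (9/10)/(4/5) = 1.1250 s
robot covers v_R·T_r = 0.9000·0.1000 = 0.0900 m before braking
robot covers 0.9000·1.1250 − ½·0.8000·1.1250² = 0.5062 m while stopping
person approaches 1.0000·(0.1000+1.1250) = 1.2250 m
residual clearance needed = 0.1000+0.0200+0.0150 = 0.1350 m
sum ≈ 0.0900+0.5062+1.2250+0.1350 ≈ 1.9563 m = S ✓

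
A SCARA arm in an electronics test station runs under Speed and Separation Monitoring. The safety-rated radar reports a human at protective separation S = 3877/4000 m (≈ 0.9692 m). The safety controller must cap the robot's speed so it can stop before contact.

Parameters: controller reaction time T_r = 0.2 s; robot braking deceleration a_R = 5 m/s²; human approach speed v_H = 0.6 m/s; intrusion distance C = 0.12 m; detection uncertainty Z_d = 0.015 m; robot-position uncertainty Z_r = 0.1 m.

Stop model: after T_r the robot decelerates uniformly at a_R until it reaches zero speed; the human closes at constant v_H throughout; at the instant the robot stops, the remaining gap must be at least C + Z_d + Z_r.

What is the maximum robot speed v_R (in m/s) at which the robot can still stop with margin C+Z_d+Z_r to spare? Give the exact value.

collect terms ⇒ (1/10)·v_R² + (8/25)·v_R + (-2457/4000) = 0
  disc = (8/25)² − 4·(1/10)·(-2457/4000) = 3481/10000 ; √disc = 59/100
  v_R = (−(8/25) + 59/100) / (2·(1/10)) = 27/20 m/s
check:
stop time T_s = (27/20)/5 = 0.2700 s
robot in T_r: 1.3500·0.2000 = 0.2700 m
robot covers 1.3500·0.2700 − ½·5.0000·0.2700² = 0.1822 m while stopping
human closes 0.6000·0.4700 = 0.2820 m
margins: 0.1200+0.0150+0.1000 = 0.2350 m
sum ≈ 0.2700+0.1822+0.2820+0.2350 ≈ 0.9692 m = S ✓

v_R_max = 27/20 m/s = 1.3500 m/s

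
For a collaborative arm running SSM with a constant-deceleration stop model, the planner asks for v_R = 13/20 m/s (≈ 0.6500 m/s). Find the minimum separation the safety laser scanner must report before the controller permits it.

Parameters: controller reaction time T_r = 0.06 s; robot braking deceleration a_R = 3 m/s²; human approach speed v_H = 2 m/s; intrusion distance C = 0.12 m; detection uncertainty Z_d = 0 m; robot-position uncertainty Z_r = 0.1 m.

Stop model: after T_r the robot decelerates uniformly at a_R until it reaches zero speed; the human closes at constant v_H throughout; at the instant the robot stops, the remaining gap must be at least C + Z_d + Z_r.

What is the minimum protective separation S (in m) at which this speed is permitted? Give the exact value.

T_s = v_R/a_R = (13/20)/3 = 0.2167 s
reaction-phase robot travel = 0.6500·0.0600 = 0.0390 m
robot covers 0.6500·0.2167 − ½·3.0000·0.2167² = 0.0704 m while stopping
person approaches 2.0000·(0.0600+0.2167) = 0.5533 m
residual clearance needed = 0.1200+0.0000+0.1000 = 0.2200 m
S_min ≈ 0.0390+0.0704+0.5533+0.2200  ⇒  S_min = 3531/4000 m

S_min = 3531/4000 m = 0.8828 m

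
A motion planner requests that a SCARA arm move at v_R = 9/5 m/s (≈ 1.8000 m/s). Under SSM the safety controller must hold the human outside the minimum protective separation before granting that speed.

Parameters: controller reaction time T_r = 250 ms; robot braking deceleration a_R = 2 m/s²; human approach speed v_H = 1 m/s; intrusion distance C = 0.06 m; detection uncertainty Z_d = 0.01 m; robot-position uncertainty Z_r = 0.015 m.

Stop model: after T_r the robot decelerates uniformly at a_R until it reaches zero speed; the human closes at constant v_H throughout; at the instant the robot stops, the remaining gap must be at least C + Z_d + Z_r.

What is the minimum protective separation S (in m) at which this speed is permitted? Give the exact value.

S_min = 499/200 m = 2.4950 m

T_s = v_R/a_R = (9/5)/2 = 0.9000 s
reaction-phase robot travel = 1.8000·0.2500 = 0.4500 m
braking distance = 1.8000²/(2·2.0000) = 0.8100 m
human closes 1.0000·1.1500 = 1.1500 m
C+Z_d+Z_r = 0.0600+0.0100+0.0150 = 0.0850 m
S_min ≈ 0.4500+0.8100+1.1500+0.0850  ⇒  S_min = 499/200 m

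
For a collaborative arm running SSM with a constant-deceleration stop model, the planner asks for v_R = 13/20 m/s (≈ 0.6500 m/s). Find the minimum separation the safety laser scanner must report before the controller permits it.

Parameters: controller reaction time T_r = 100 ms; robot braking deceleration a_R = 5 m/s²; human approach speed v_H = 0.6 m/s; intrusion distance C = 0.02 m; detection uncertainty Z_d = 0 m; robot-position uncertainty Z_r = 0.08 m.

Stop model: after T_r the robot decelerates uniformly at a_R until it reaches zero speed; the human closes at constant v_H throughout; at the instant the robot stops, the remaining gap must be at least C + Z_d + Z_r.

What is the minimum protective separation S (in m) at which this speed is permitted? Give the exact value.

stop time T_s = (13/20)/5 = 0.1300 s
robot in T_r: 0.6500·0.1000 = 0.0650 m
robot covers 0.6500·0.1300 − ½·5.0000·0.1300² = 0.0423 m while stopping
person approaches 0.6000·(0.1000+0.1300) = 0.1380 m
C+Z_d+Z_r = 0.0200+0.0000+0.0800 = 0.1000 m
S_min ≈ 0.0650+0.0423+0.1380+0.1000  ⇒  S_min = 1381/4000 m

S_min = 1381/4000 m = 0.3453 m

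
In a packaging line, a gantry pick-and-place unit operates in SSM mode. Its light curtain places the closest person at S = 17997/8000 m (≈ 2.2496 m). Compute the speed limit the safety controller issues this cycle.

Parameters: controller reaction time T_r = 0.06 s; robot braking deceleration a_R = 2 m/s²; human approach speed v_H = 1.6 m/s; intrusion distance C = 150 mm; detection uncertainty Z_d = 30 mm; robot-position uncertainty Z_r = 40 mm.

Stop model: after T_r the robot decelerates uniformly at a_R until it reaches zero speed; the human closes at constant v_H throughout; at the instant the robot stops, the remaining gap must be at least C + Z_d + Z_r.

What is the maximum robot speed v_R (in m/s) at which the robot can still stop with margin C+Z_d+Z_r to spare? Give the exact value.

collect terms ⇒ (1/4)·v_R² + (43/50)·v_R + (-15469/8000) = 0
  disc = (43/50)² − 4·(1/4)·(-15469/8000) = 106929/40000 ; √disc = 327/200
  v_R = (−(43/50) + 327/200) / (2·(1/4)) = 31/20 m/s
check:
braking lasts T_s = (31/20)/2 = 0.7750 s
robot covers v_R·T_r = 1.5500·0.0600 = 0.0930 m before braking
robot under decel: 1.5500²/(2·2.0000) = 0.6006 m
human over T_r+T_s: 1.6000·(0.0600+0.7750) = 1.3360 m
C+Z_d+Z_r = 0.1500+0.0300+0.0400 = 0.2200 m
sum ≈ 0.0930+0.6006+1.3360+0.2200 ≈ 2.2496 m = S ✓

v_R_max = 31/20 m/s = 1.5500 m/s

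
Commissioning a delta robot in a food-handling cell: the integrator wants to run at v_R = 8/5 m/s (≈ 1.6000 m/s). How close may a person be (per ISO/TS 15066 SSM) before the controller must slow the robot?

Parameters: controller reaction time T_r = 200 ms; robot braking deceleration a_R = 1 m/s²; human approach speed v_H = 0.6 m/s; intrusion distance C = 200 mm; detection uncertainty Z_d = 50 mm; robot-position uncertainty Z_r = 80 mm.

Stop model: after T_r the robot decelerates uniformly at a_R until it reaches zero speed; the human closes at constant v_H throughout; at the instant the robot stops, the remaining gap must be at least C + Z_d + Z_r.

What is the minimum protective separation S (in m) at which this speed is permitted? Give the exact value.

braking lasts T_s = (8/5)/1 = 1.6000 s
reaction-phase robot travel = 1.6000·0.2000 = 0.3200 m
robot under decel: 1.6000²/(2·1.0000) = 1.2800 m
human over T_r+T_s: 0.6000·(0.2000+1.6000) = 1.0800 m
margins: 0.2000+0.0500+0.0800 = 0.3300 m
S_min ≈ 0.3200+1.2800+1.0800+0.3300  ⇒  S_min = 301/100 m

S_min = 301/100 m = 3.0100 m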